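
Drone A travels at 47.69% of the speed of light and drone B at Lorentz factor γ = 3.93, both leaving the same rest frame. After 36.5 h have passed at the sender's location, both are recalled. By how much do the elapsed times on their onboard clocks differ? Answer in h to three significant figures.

|τ_A − τ_B| = 22.8 h

A: β = 0.4769; γ = 1/√(1 − 0.4769²) = 1/√0.7726 = 1.138; τ_A = 36.5/1.138 = 32.08 h.
B: γ = 3.93; τ_B = 36.5/3.930 = 9.288 h.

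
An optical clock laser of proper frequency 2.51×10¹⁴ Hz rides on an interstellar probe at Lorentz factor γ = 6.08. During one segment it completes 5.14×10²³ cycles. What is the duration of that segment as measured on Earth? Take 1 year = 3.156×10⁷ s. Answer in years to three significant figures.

γ = 6.08
Proper time for N cycles: τ = N/f = 5.14×10²³/(2.51×10¹⁴) = 2.048×10⁹ s = 64.89 years.
Lab-frame duration Δt = γτ = 6.080 × 64.89 = 394.5 years.

Δt = 395 years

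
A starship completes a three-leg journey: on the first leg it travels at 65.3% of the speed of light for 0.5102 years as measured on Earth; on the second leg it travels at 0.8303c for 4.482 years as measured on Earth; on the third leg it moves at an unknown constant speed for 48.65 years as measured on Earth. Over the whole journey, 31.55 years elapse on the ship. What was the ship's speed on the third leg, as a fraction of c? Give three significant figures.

Leg 1: β = 0.653; γ = 1/√(1 − 0.653²) = 1/√0.5736 = 1.320; τ_1 = 0.5102/1.320 = 0.3864 years.
Leg 2: γ = 1/√(1 − 0.8303²) = 1/√0.3106 = 1.794; τ_2 = 4.482/1.794 = 2.498 years.
Leg 3: speed unknown; τ_3 = 48.65/γ_3.
Total proper time: 0.3864 + 2.498 + τ_3 = 31.55, so τ_3 = 31.55 − 2.884 = 28.67 years.
γ_3 = 48.65/28.67 = 1.697; β = √(1 − 1/γ²) = √0.6528.

β = 0.808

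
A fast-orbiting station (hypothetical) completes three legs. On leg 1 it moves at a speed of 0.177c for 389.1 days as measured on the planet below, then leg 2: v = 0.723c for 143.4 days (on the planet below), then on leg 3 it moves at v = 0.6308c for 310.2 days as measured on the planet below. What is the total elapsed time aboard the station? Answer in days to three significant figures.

τ = 723 days

Leg 1: γ = 1/√(1 − 0.177²) = 1/√0.9687 = 1.016; τ_1 = 389.1/1.016 = 383.0 days.
Leg 2: γ = 1/√(1 − 0.723²) = 1/√0.4773 = 1.447; τ_2 = 143.4/1.447 = 99.07 days.
Leg 3: γ = 1/√(1 − 0.6308²) = 1/√0.6021 = 1.289; τ_3 = 310.2/1.289 = 240.7 days.
Total: 383.0 + 99.07 + 240.7 days.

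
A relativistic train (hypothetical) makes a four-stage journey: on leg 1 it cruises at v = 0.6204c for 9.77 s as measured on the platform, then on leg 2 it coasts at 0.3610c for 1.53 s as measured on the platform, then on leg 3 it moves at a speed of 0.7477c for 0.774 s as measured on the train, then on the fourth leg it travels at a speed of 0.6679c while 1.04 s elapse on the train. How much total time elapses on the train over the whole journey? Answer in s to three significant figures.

Leg 1: γ = 1/√(1 − 0.6204²) = 1/√0.6151 = 1.275; τ_1 = 9.77/1.275 = 7.662 s.
Leg 2: γ = 1/√(1 − 0.3610²) = 1/√0.8697 = 1.072; τ_2 = 1.53/1.072 = 1.427 s.
Leg 3: 0.774 s is already measured on the train.
Leg 4: 1.04 s is already measured on the train.
Total: 7.662 + 1.427 + 0.7740 + 1.040 s.

τ = 10.9 s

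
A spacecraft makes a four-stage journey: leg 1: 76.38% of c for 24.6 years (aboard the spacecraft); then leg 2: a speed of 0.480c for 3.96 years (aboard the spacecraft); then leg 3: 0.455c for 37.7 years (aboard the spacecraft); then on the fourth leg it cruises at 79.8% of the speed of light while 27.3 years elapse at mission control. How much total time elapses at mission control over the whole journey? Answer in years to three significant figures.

Δt = 112 years

Leg 1: β = 0.7638; γ = 1/√(1 − 0.7638²) = 1/√0.4166 = 1.549; Δt_1 = 1.549 × 24.6 = 38.11 years.
Leg 2: γ = 1/√(1 − 0.480²) = 1/√0.7696 = 1.140; Δt_2 = 1.140 × 3.96 = 4.514 years.
Leg 3: γ = 1/√(1 − 0.455²) = 1/√0.7930 = 1.123; Δt_3 = 1.123 × 37.7 = 42.34 years.
Leg 4: 27.3 years is already measured at mission control.
Total: 38.11 + 4.514 + 42.34 + 27.30 years.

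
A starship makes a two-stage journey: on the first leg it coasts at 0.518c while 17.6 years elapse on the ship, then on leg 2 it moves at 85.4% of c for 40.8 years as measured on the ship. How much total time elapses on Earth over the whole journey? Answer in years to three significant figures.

Δt = 99.0 years

Leg 1: γ = 1/√(1 − 0.518²) = 1/√0.7317 = 1.169; Δt_1 = 1.169 × 17.6 = 20.58 years.
Leg 2: β = 0.854; γ = 1/√(1 − 0.854²) = 1/√0.2707 = 1.922; Δt_2 = 1.922 × 40.8 = 78.42 years.
Total: 20.58 + 78.42 years.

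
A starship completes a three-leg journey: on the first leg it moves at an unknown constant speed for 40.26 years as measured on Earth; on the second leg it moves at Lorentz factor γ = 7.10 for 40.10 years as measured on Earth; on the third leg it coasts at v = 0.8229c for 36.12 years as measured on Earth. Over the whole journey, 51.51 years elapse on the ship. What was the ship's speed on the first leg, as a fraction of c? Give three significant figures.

Leg 1: speed unknown; τ_1 = 40.26/γ_1.
Leg 2: γ = 7.10; τ_2 = 40.10/7.100 = 5.648 years.
Leg 3: γ = 1/√(1 − 0.8229²) = 1/√0.3228 = 1.760; τ_3 = 36.12/1.760 = 20.52 years.
Total proper time: τ_1 + 5.648 + 20.52 = 51.51, so τ_1 = 51.51 − 26.17 = 25.34 years.
γ_1 = 40.26/25.34 = 1.589; β = √(1 − 1/γ²) = √0.6039.

β = 0.777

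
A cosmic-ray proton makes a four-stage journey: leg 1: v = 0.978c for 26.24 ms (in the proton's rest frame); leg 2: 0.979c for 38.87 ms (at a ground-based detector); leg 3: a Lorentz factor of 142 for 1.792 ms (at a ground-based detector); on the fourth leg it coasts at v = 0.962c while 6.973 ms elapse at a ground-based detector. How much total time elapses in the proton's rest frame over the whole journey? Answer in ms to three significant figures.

Leg 1: 26.24 ms is already measured in the proton's rest frame.
Leg 2: γ = 1/√(1 − 0.979²) = 1/√0.04156 = 4.905; τ_2 = 38.87/4.905 = 7.924 ms.
Leg 3: γ = 142; τ_3 = 1.792/142.0 = 0.01262 ms.
Leg 4: γ = 1/√(1 − 0.962²) = 1/√0.07456 = 3.662; τ_4 = 6.973/3.662 = 1.904 ms.
Total: 26.24 + 7.924 + 0.01262 + 1.904 ms.

τ = 36.1 ms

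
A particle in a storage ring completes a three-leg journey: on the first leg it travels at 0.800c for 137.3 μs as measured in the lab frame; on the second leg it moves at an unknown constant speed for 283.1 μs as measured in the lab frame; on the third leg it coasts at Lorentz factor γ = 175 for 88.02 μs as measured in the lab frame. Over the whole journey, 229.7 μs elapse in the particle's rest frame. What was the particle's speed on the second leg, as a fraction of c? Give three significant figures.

β = 0.855

Leg 1: γ = 1/√(1 − 0.800²) = 5/3 ≈ 1.667; τ_1 = 137.3/1.667 = 82.38 μs.
Leg 2: speed unknown; τ_2 = 283.1/γ_2.
Leg 3: γ = 175; τ_3 = 88.02/175.0 = 0.5030 μs.
Total proper time: 82.38 + τ_2 + 0.5030 = 229.7, so τ_2 = 229.7 − 82.88 = 146.8 μs.
γ_2 = 283.1/146.8 = 1.928; β = √(1 − 1/γ²) = √0.7310.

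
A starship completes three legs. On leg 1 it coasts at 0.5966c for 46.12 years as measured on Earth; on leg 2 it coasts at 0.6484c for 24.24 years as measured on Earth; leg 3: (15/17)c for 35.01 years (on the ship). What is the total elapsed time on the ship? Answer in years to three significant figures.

Leg 1: γ = 1/√(1 − 0.5966²) = 1/√0.6441 = 1.246; τ_1 = 46.12/1.246 = 37.01 years.
Leg 2: γ = 1/√(1 − 0.6484²) = 1/√0.5796 = 1.314; τ_2 = 24.24/1.314 = 18.45 years.
Leg 3: 35.01 years is already measured on the ship.
Total: 37.01 + 18.45 + 35.01 years.

τ = 90.5 years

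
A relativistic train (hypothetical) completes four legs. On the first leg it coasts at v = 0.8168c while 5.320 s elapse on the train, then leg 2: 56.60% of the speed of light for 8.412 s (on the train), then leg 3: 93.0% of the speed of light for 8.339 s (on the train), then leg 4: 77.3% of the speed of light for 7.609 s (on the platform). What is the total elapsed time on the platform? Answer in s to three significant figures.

Leg 1: γ = 1/√(1 − 0.8168²) = 1/√0.3328 = 1.733; Δt_1 = 1.733 × 5.320 = 9.221 s.
Leg 2: β = 0.5660; γ = 1/√(1 − 0.5660²) = 1/√0.6796 = 1.213; Δt_2 = 1.213 × 8.412 = 10.20 s.
Leg 3: β = 0.930; γ = 1/√(1 − 0.930²) = 1/√0.1351 = 2.721; Δt_3 = 2.721 × 8.339 = 22.69 s.
Leg 4: 7.609 s is already measured on the platform.
Total: 9.221 + 10.20 + 22.69 + 7.609 s.

Δt = 49.7 s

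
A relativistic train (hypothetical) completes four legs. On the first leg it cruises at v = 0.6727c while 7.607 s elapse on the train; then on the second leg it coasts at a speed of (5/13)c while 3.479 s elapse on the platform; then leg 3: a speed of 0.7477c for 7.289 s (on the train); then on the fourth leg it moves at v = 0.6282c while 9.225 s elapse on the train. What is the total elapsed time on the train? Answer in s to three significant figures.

Leg 1: 7.607 s is already measured on the train.
Leg 2: γ = 1/√(1 − (5/13)²) = 13/12 ≈ 1.083; τ_2 = 3.479/1.083 = 3.211 s.
Leg 3: 7.289 s is already measured on the train.
Leg 4: 9.225 s is already measured on the train.
Total: 7.607 + 3.211 + 7.289 + 9.225 s.

τ = 27.3 s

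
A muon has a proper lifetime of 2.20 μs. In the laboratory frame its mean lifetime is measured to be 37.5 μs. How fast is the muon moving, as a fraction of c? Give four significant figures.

γ = Δt/τ₀ = 37.5/2.20 = 17.05
β = √(1 − 1/γ²) = √(1 − 0.003442) = √0.9966

v = 0.9983c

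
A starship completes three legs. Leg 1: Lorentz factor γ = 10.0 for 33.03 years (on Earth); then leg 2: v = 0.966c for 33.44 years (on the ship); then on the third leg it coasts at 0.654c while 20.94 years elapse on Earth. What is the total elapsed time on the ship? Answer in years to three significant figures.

Leg 1: γ = 10.0; τ_1 = 33.03/10.00 = 3.303 years.
Leg 2: 33.44 years is already measured on the ship.
Leg 3: γ = 1/√(1 − 0.654²) = 1/√0.5723 = 1.322; τ_3 = 20.94/1.322 = 15.84 years.
Total: 3.303 + 33.44 + 15.84 years.

τ = 52.6 years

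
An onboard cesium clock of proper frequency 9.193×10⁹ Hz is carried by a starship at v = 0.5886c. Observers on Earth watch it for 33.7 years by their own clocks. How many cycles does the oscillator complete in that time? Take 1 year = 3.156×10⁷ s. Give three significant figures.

γ = 1/√(1 − 0.5886²) = 1/√0.6536 = 1.237
During 33.7 years of lab time, the oscillator's proper time advances by τ = Δt/γ = 33.7/1.237 = 27.24 years = 8.598×10⁸ s.
N = f × τ = 9.193×10⁹ × 8.598×10⁸ = 7.904×10¹⁸.

N = 7.90×10¹⁸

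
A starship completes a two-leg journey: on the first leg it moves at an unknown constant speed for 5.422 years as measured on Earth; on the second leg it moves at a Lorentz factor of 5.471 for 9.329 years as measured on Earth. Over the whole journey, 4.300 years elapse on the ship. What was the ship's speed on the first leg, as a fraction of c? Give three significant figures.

Leg 1: speed unknown; τ_1 = 5.422/γ_1.
Leg 2: γ = 5.471; τ_2 = 9.329/5.471 = 1.705 years.
Total proper time: τ_1 + 1.705 = 4.300, so τ_1 = 4.300 − 1.705 = 2.595 years.
γ_1 = 5.422/2.595 = 2.090; β = √(1 − 1/γ²) = √0.7710.

β = 0.878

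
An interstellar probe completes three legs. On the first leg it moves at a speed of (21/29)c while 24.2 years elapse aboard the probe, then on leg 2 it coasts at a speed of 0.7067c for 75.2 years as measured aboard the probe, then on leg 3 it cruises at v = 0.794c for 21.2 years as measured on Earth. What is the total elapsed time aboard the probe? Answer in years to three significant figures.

Leg 1: 24.2 years is already measured aboard the probe.
Leg 2: 75.2 years is already measured aboard the probe.
Leg 3: γ = 1/√(1 − 0.794²) = 1/√0.3696 = 1.645; τ_3 = 21.2/1.645 = 12.89 years.
Total: 24.20 + 75.20 + 12.89 years.

τ = 112 years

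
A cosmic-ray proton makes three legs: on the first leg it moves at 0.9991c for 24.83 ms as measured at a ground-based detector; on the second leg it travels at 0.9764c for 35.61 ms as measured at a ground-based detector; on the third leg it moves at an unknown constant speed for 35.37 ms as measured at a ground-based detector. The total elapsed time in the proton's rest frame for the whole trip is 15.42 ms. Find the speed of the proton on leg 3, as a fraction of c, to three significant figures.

β = 0.982

Leg 1: γ = 1/√(1 − 0.9991²) = 1/√0.001799 = 23.58; τ_1 = 24.83/23.58 = 1.053 ms.
Leg 2: γ = 1/√(1 − 0.9764²) = 1/√0.04664 = 4.630; τ_2 = 35.61/4.630 = 7.691 ms.
Leg 3: speed unknown; τ_3 = 35.37/γ_3.
Total proper time: 1.053 + 7.691 + τ_3 = 15.42, so τ_3 = 15.42 − 8.744 = 6.676 ms.
γ_3 = 35.37/6.676 = 5.298; β = √(1 − 1/γ²) = √0.9644.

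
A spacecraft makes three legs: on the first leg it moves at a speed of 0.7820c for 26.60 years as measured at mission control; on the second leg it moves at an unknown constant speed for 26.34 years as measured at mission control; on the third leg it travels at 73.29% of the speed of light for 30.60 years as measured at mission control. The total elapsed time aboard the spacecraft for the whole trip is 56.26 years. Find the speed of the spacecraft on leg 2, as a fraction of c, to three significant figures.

Leg 1: γ = 1/√(1 − 0.7820²) = 1/√0.3885 = 1.604; τ_1 = 26.60/1.604 = 16.58 years.
Leg 2: speed unknown; τ_2 = 26.34/γ_2.
Leg 3: β = 0.7329; γ = 1/√(1 − 0.7329²) = 1/√0.4629 = 1.470; τ_3 = 30.60/1.470 = 20.82 years.
Total proper time: 16.58 + τ_2 + 20.82 = 56.26, so τ_2 = 56.26 − 37.40 = 18.86 years.
γ_2 = 26.34/18.86 = 1.396; β = √(1 − 1/γ²) = √0.4872.

β = 0.698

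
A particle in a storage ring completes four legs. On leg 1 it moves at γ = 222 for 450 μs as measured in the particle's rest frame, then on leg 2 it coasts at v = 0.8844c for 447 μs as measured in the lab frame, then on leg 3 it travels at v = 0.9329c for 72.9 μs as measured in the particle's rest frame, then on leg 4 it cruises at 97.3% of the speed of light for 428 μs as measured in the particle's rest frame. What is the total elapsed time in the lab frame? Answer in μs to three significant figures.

Δt = 1.02×10⁵ μs

Leg 1: γ = 222; Δt_1 = 222.0 × 450 = 9.990×10⁴ μs.
Leg 2: 447 μs is already measured in the lab frame.
Leg 3: γ = 1/√(1 − 0.9329²) = 1/√0.1297 = 2.777; Δt_3 = 2.777 × 72.9 = 202.4 μs.
Leg 4: β = 0.973; γ = 1/√(1 − 0.973²) = 1/√0.05327 = 4.333; Δt_4 = 4.333 × 428 = 1854 μs.
Total: 9.990×10⁴ + 447.0 + 202.4 + 1854 μs.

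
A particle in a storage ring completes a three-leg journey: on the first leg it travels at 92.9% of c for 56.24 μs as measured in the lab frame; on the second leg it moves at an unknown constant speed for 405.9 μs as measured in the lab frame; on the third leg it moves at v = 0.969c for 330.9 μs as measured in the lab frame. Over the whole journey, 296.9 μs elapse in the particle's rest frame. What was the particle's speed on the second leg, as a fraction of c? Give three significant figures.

β = 0.878

Leg 1: β = 0.929; γ = 1/√(1 − 0.929²) = 1/√0.1370 = 2.702; τ_1 = 56.24/2.702 = 20.81 μs.
Leg 2: speed unknown; τ_2 = 405.9/γ_2.
Leg 3: γ = 1/√(1 − 0.969²) = 1/√0.06104 = 4.048; τ_3 = 330.9/4.048 = 81.75 μs.
Total proper time: 20.81 + τ_2 + 81.75 = 296.9, so τ_2 = 296.9 − 102.6 = 194.3 μs.
γ_2 = 405.9/194.3 = 2.089; β = √(1 − 1/γ²) = √0.7708.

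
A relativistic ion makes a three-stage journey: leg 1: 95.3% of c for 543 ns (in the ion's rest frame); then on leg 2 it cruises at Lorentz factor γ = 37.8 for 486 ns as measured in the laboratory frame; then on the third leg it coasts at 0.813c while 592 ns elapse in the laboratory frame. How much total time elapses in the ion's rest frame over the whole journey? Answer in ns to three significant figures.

Leg 1: 543 ns is already measured in the ion's rest frame.
Leg 2: γ = 37.8; τ_2 = 486/37.80 = 12.86 ns.
Leg 3: γ = 1/√(1 − 0.813²) = 1/√0.3390 = 1.717; τ_3 = 592/1.717 = 344.7 ns.
Total: 543.0 + 12.86 + 344.7 ns.

τ = 901 ns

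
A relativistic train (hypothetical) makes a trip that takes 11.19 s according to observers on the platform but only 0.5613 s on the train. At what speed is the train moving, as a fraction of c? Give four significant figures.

β = 0.9987

The proper time is measured on the train (both events occur at the train's location); Δt is measured on the platform. γ = Δt/τ = 11.19/0.5613 = 19.94.
β = √(1 − 1/γ²) = √(1 − 0.002516) = √0.9975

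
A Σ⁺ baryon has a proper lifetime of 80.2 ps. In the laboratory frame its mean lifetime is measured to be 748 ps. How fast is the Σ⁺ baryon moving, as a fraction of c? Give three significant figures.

γ = Δt/τ₀ = 748/80.2 = 9.327
β = √(1 − 1/γ²) = √(1 − 0.01150) = √0.9885

v = 0.994c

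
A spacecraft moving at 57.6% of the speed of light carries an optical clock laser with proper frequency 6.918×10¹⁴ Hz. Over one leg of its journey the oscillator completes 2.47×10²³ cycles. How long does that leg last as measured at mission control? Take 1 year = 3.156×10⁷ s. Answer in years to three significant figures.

Δt = 13.8 years

β = 0.576; γ = 1/√(1 − 0.576²) = 1/√0.6682 = 1.223
Proper time for N cycles: τ = N/f = 2.47×10²³/(6.918×10¹⁴) = 3.570×10⁸ s = 11.31 years.
Lab-frame duration Δt = γτ = 1.223 × 11.31 = 13.84 years.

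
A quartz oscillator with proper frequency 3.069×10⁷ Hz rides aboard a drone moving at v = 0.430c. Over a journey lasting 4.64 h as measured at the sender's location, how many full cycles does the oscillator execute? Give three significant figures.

γ = 1/√(1 − 0.430²) = 1/√0.8151 = 1.108
The oscillator's own cycle count is N = f × τ where τ is the proper time aboard the drone. τ = Δt/γ = 4.64/1.108 = 4.189 h = 1.508×10⁴ s.
N = 3.069×10⁷ × 1.508×10⁴ = 4.628×10¹¹.

N = 4.63×10¹¹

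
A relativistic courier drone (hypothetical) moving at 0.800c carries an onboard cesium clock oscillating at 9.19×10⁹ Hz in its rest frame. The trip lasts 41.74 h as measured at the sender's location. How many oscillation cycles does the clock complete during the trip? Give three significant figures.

N = 8.29×10¹⁴

γ = 1/√(1 − 0.800²) = 5/3 ≈ 1.667
The oscillator's own cycle count is N = f × τ where τ is the proper time aboard the drone. τ = Δt/γ = 41.74/1.667 = 25.04 h = 9.016×10⁴ s.
N = 9.19×10⁹ × 9.016×10⁴ = 8.286×10¹⁴.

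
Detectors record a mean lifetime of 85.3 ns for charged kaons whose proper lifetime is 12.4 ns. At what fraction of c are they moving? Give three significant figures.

v = 0.989c

γ = Δt/τ₀ = 85.3/12.4 = 6.879
β = √(1 − 1/γ²) = √(1 − 0.02113) = √0.9789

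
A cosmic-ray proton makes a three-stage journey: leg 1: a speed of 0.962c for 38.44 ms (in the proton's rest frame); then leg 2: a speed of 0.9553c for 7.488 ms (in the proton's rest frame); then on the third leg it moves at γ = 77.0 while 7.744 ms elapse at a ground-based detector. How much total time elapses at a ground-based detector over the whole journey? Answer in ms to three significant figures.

Δt = 174 ms

Leg 1: γ = 1/√(1 − 0.962²) = 1/√0.07456 = 3.662; Δt_1 = 3.662 × 38.44 = 140.8 ms.
Leg 2: γ = 1/√(1 − 0.9553²) = 1/√0.08740 = 3.383; Δt_2 = 3.383 × 7.488 = 25.33 ms.
Leg 3: 7.744 ms is already measured at a ground-based detector.
Total: 140.8 + 25.33 + 7.744 ms.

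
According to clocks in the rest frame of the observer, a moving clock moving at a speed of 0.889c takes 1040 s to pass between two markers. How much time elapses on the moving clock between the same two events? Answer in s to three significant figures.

γ = 1/√(1 − 0.889²) = 1/√0.2097 = 2.184
The interval measured in the rest frame of the observer is the dilated one; the clock on the moving clock measures the proper time τ = Δt/γ = 1040/2.184 s.

τ = 476 s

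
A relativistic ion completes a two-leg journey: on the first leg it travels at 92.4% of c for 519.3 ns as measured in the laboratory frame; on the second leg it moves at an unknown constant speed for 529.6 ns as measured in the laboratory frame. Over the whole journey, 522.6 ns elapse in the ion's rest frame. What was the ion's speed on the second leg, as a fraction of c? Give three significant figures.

β = 0.791

Leg 1: β = 0.924; γ = 1/√(1 − 0.924²) = 1/√0.1462 = 2.615; τ_1 = 519.3/2.615 = 198.6 ns.
Leg 2: speed unknown; τ_2 = 529.6/γ_2.
Total proper time: 198.6 + τ_2 = 522.6, so τ_2 = 522.6 − 198.6 = 324.0 ns.
γ_2 = 529.6/324.0 = 1.634; β = √(1 − 1/γ²) = √0.6257.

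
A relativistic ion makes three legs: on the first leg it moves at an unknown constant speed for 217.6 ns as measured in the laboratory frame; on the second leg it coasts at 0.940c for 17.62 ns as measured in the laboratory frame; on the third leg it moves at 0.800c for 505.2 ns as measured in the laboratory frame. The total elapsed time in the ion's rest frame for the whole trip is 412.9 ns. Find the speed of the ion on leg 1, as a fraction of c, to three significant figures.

β = 0.879

Leg 1: speed unknown; τ_1 = 217.6/γ_1.
Leg 2: γ = 1/√(1 − 0.940²) = 1/√0.1164 = 2.931; τ_2 = 17.62/2.931 = 6.011 ns.
Leg 3: γ = 1/√(1 − 0.800²) = 5/3 ≈ 1.667; τ_3 = 505.2/1.667 = 303.1 ns.
Total proper time: τ_1 + 6.011 + 303.1 = 412.9, so τ_1 = 412.9 − 309.1 = 103.8 ns.
γ_1 = 217.6/103.8 = 2.097; β = √(1 − 1/γ²) = √0.7726.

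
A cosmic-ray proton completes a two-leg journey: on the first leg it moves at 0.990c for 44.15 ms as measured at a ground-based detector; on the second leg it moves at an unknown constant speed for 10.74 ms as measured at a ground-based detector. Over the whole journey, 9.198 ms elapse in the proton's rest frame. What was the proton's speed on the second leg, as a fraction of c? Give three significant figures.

β = 0.961

Leg 1: γ = 1/√(1 − 0.990²) = 1/√0.01990 = 7.089; τ_1 = 44.15/7.089 = 6.228 ms.
Leg 2: speed unknown; τ_2 = 10.74/γ_2.
Total proper time: 6.228 + τ_2 = 9.198, so τ_2 = 9.198 − 6.228 = 2.970 ms.
γ_2 = 10.74/2.970 = 3.616; β = √(1 − 1/γ²) = √0.9235.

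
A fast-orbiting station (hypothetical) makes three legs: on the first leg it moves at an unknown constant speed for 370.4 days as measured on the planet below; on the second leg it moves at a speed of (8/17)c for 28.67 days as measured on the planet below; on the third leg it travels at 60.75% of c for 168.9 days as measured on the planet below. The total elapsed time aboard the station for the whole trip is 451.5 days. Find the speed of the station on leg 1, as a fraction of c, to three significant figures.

β = 0.615

Leg 1: speed unknown; τ_1 = 370.4/γ_1.
Leg 2: γ = 1/√(1 − (8/17)²) = 17/15 ≈ 1.133; τ_2 = 28.67/1.133 = 25.30 days.
Leg 3: β = 0.6075; γ = 1/√(1 − 0.6075²) = 1/√0.6309 = 1.259; τ_3 = 168.9/1.259 = 134.2 days.
Total proper time: τ_1 + 25.30 + 134.2 = 451.5, so τ_1 = 451.5 − 159.5 = 292.0 days.
γ_1 = 370.4/292.0 = 1.268; β = √(1 − 1/γ²) = √0.3783.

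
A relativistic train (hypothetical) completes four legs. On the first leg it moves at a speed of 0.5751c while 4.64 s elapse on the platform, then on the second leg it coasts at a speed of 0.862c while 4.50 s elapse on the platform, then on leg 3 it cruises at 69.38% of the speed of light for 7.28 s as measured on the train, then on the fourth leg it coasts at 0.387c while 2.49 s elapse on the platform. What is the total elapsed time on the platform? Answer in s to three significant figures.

Δt = 21.7 s

Leg 1: 4.64 s is already measured on the platform.
Leg 2: 4.50 s is already measured on the platform.
Leg 3: β = 0.6938; γ = 1/√(1 − 0.6938²) = 1/√0.5186 = 1.389; Δt_3 = 1.389 × 7.28 = 10.11 s.
Leg 4: 2.49 s is already measured on the platform.
Total: 4.640 + 4.500 + 10.11 + 2.490 s.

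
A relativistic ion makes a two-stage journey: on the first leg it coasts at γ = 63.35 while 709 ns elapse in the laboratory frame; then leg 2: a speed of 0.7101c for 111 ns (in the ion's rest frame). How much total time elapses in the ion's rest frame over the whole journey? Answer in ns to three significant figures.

τ = 122 ns

Leg 1: γ = 63.35; τ_1 = 709/63.35 = 11.19 ns.
Leg 2: 111 ns is already measured in the ion's rest frame.
Total: 11.19 + 111.0 ns.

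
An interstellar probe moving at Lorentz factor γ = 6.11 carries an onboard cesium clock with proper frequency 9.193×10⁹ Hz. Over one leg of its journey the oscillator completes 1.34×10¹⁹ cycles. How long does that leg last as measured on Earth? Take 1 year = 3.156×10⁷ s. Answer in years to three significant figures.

γ = 6.11
Proper time for N cycles: τ = N/f = 1.34×10¹⁹/(9.193×10⁹) = 1.458×10⁹ s = 46.19 years.
Lab-frame duration Δt = γτ = 6.110 × 46.19 = 282.2 years.

Δt = 282 years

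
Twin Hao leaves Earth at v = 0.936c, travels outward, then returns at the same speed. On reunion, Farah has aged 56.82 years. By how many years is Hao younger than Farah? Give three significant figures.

γ = 1/√(1 − 0.936²) = 1/√0.1239 = 2.841
Hao's elapsed proper time: τ = 56.82/2.841 = 20.00 years.
Age gap = Δt − τ = 56.82 − 20.00 years.

Δt − τ = 36.8 years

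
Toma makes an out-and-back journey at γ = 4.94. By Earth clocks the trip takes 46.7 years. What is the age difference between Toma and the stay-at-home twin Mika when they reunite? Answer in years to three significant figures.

γ = 4.94
Toma's elapsed proper time: τ = 46.7/4.940 = 9.453 years.
Age gap = Δt − τ = 46.7 − 9.453 years.

Δt − τ = 37.2 years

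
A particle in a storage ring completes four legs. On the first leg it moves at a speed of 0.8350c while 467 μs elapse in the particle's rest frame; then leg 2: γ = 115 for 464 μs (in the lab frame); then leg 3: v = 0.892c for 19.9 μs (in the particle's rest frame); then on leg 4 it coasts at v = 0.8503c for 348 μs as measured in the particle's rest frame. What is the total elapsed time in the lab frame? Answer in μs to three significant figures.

Δt = 2020 μs

Leg 1: γ = 1/√(1 − 0.8350²) = 1/√0.3028 = 1.817; Δt_1 = 1.817 × 467 = 848.7 μs.
Leg 2: 464 μs is already measured in the lab frame.
Leg 3: γ = 1/√(1 − 0.892²) = 1/√0.2043 = 2.212; Δt_3 = 2.212 × 19.9 = 44.02 μs.
Leg 4: γ = 1/√(1 − 0.8503²) = 1/√0.2770 = 1.900; Δt_4 = 1.900 × 348 = 661.2 μs.
Total: 848.7 + 464.0 + 44.02 + 661.2 μs.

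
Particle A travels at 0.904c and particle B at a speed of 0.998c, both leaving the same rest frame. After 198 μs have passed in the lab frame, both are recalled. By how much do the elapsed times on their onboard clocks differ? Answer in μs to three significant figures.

|τ_A − τ_B| = 72.1 μs

A: γ = 1/√(1 − 0.904²) = 1/√0.1828 = 2.339; τ_A = 198/2.339 = 84.65 μs.
B: γ = 1/√(1 − 0.998²) = 1/√0.003996 = 15.82; τ_B = 198/15.82 = 12.52 μs.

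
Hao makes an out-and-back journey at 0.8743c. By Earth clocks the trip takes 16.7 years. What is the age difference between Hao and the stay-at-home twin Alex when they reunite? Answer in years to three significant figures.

γ = 1/√(1 − 0.8743²) = 1/√0.2356 = 2.060
Hao's elapsed proper time: τ = 16.7/2.060 = 8.106 years.
Age gap = Δt − τ = 16.7 − 8.106 years.

Δt − τ = 8.59 years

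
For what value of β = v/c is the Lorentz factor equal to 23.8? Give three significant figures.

β = 0.999

β = √(1 − 1/γ²) = √(1 − 1/23.8²) = √(1 − 0.001765) = √0.9982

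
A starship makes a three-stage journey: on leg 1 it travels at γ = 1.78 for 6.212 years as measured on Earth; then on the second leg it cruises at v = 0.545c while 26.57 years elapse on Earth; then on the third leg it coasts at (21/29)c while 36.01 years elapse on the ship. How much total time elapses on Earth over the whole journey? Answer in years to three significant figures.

Leg 1: 6.212 years is already measured on Earth.
Leg 2: 26.57 years is already measured on Earth.
Leg 3: γ = 1/√(1 − (21/29)²) = 29/20 = 1.450; Δt_3 = 1.450 × 36.01 = 52.21 years.
Total: 6.212 + 26.57 + 52.21 years.

Δt = 85.0 years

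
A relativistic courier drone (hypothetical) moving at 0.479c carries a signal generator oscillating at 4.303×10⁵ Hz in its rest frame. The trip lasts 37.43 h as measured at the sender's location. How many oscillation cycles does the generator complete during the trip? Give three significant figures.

N = 5.09×10¹⁰

γ = 1/√(1 − 0.479²) = 1/√0.7706 = 1.139
The oscillator's own cycle count is N = f × τ where τ is the proper time aboard the drone. τ = Δt/γ = 37.43/1.139 = 32.86 h = 1.183×10⁵ s.
N = 4.303×10⁵ × 1.183×10⁵ = 5.090×10¹⁰.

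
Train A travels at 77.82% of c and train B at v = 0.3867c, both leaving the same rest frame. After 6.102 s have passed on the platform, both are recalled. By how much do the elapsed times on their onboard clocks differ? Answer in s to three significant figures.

|τ_A − τ_B| = 1.80 s

A: β = 0.7782; γ = 1/√(1 − 0.7782²) = 1/√0.3944 = 1.592; τ_A = 6.102/1.592 = 3.832 s.
B: γ = 1/√(1 − 0.3867²) = 1/√0.8505 = 1.084; τ_B = 6.102/1.084 = 5.627 s.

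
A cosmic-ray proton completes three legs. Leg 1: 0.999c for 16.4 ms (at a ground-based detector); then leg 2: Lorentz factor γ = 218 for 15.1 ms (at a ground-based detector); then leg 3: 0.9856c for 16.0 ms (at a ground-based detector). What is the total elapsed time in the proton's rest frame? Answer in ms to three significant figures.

τ = 3.51 ms

Leg 1: γ = 1/√(1 − 0.999²) = 1/√0.001999 = 22.37; τ_1 = 16.4/22.37 = 0.7332 ms.
Leg 2: γ = 218; τ_2 = 15.1/218.0 = 0.06927 ms.
Leg 3: γ = 1/√(1 − 0.9856²) = 1/√0.02859 = 5.914; τ_3 = 16.0/5.914 = 2.705 ms.
Total: 0.7332 + 0.06927 + 2.705 ms.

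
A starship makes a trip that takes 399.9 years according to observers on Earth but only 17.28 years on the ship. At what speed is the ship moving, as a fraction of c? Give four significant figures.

β = 0.9991

The proper time is measured on the ship (both events occur at the ship's location); Δt is measured on Earth. γ = Δt/τ = 399.9/17.28 = 23.14.
β = √(1 − 1/γ²) = √(1 − 0.001867) = √0.9981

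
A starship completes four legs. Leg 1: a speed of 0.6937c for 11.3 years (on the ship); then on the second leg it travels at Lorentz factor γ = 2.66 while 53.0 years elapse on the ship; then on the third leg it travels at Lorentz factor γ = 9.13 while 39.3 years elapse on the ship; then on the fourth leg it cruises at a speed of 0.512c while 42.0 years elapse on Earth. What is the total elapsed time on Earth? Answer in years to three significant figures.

Δt = 557 years

Leg 1: γ = 1/√(1 − 0.6937²) = 1/√0.5188 = 1.388; Δt_1 = 1.388 × 11.3 = 15.69 years.
Leg 2: γ = 2.66; Δt_2 = 2.660 × 53.0 = 141.0 years.
Leg 3: γ = 9.13; Δt_3 = 9.130 × 39.3 = 358.8 years.
Leg 4: 42.0 years is already measured on Earth.
Total: 15.69 + 141.0 + 358.8 + 42.00 years.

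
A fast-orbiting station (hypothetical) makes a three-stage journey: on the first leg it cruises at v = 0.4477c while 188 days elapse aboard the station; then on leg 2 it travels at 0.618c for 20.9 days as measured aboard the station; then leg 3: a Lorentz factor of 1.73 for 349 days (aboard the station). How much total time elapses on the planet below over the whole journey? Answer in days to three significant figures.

Δt = 841 days

Leg 1: γ = 1/√(1 − 0.4477²) = 1/√0.7996 = 1.118; Δt_1 = 1.118 × 188 = 210.2 days.
Leg 2: γ = 1/√(1 − 0.618²) = 1/√0.6181 = 1.272; Δt_2 = 1.272 × 20.9 = 26.58 days.
Leg 3: γ = 1.73; Δt_3 = 1.730 × 349 = 603.8 days.
Total: 210.2 + 26.58 + 603.8 days.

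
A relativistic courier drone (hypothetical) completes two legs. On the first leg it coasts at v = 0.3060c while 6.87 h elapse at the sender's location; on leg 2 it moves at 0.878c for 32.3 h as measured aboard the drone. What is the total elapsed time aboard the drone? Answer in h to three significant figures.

τ = 38.8 h

Leg 1: γ = 1/√(1 − 0.3060²) = 1/√0.9064 = 1.050; τ_1 = 6.87/1.050 = 6.540 h.
Leg 2: 32.3 h is already measured aboard the drone.
Total: 6.540 + 32.30 h.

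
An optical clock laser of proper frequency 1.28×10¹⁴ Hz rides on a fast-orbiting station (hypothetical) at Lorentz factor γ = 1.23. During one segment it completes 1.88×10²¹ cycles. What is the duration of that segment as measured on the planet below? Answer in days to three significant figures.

Δt = 209 days

γ = 1.23
Proper time for N cycles: τ = N/f = 1.88×10²¹/(1.28×10¹⁴) = 1.469×10⁷ s = 170.0 days.
Lab-frame duration Δt = γτ = 1.230 × 170.0 = 209.1 days.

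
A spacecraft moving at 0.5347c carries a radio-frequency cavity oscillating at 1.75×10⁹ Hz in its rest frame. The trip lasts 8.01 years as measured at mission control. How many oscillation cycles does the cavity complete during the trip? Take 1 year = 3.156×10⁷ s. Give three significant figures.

N = 3.74×10¹⁷

γ = 1/√(1 − 0.5347²) = 1/√0.7141 = 1.183
The oscillator's own cycle count is N = f × τ where τ is the proper time aboard the spacecraft. τ = Δt/γ = 8.01/1.183 = 6.769 years = 2.136×10⁸ s.
N = 1.75×10⁹ × 2.136×10⁸ = 3.738×10¹⁷.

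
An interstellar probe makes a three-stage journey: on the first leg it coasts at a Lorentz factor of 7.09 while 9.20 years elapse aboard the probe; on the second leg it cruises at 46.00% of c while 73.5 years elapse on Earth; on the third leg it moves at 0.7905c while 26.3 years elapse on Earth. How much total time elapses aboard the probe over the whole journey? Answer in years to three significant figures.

τ = 90.6 years

Leg 1: 9.20 years is already measured aboard the probe.
Leg 2: β = 0.4600; γ = 1/√(1 − 0.4600²) = 1/√0.7884 = 1.126; τ_2 = 73.5/1.126 = 65.26 years.
Leg 3: γ = 1/√(1 − 0.7905²) = 1/√0.3751 = 1.633; τ_3 = 26.3/1.633 = 16.11 years.
Total: 9.200 + 65.26 + 16.11 years.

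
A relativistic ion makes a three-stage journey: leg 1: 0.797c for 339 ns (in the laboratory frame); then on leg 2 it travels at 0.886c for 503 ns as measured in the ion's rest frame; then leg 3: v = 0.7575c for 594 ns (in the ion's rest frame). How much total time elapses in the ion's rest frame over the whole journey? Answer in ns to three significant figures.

τ = 1300 ns

Leg 1: γ = 1/√(1 − 0.797²) = 1/√0.3648 = 1.656; τ_1 = 339/1.656 = 204.7 ns.
Leg 2: 503 ns is already measured in the ion's rest frame.
Leg 3: 594 ns is already measured in the ion's rest frame.
Total: 204.7 + 503.0 + 594.0 ns.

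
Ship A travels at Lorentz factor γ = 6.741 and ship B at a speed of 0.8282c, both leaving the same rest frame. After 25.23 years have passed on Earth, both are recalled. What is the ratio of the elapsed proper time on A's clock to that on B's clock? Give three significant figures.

τ_A/τ_B = 0.265

A: γ = 6.741. B: γ = 1/√(1 − 0.8282²) = 1/√0.3141 = 1.784.
τ_A/τ_B = γ_B/γ_A = 1.784/6.741 = 0.2647, so τ_A/τ_B = 0.2647.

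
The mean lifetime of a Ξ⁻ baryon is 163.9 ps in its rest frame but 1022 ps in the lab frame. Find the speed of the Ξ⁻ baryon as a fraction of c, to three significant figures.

γ = Δt/τ₀ = 1022/163.9 = 6.236
β = √(1 − 1/γ²) = √(1 − 0.02572) = √0.9743

v = 0.987c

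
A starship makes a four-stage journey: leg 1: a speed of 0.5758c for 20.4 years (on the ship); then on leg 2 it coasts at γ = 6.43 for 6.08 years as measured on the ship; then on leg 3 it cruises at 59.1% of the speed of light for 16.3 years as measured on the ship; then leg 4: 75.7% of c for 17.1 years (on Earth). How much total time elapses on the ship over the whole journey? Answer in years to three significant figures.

Leg 1: 20.4 years is already measured on the ship.
Leg 2: 6.08 years is already measured on the ship.
Leg 3: 16.3 years is already measured on the ship.
Leg 4: β = 0.757; γ = 1/√(1 − 0.757²) = 1/√0.4270 = 1.530; τ_4 = 17.1/1.530 = 11.17 years.
Total: 20.40 + 6.080 + 16.30 + 11.17 years.

τ = 54.0 years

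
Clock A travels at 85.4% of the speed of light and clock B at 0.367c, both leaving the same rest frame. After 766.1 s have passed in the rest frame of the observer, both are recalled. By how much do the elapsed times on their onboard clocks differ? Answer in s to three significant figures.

|τ_A − τ_B| = 314 s

A: β = 0.854; γ = 1/√(1 − 0.854²) = 1/√0.2707 = 1.922; τ_A = 766.1/1.922 = 398.6 s.
B: γ = 1/√(1 − 0.367²) = 1/√0.8653 = 1.075; τ_B = 766.1/1.075 = 712.6 s.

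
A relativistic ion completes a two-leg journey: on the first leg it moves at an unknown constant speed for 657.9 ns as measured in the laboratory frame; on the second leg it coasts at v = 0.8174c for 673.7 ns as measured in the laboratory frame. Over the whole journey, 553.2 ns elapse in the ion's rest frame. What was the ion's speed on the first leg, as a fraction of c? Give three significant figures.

Leg 1: speed unknown; τ_1 = 657.9/γ_1.
Leg 2: γ = 1/√(1 − 0.8174²) = 1/√0.3319 = 1.736; τ_2 = 673.7/1.736 = 388.1 ns.
Total proper time: τ_1 + 388.1 = 553.2, so τ_1 = 553.2 − 388.1 = 165.1 ns.
γ_1 = 657.9/165.1 = 3.985; β = √(1 − 1/γ²) = √0.9370.

β = 0.968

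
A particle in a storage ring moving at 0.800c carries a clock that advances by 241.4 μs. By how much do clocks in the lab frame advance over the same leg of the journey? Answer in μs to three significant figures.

γ = 1/√(1 − 0.800²) = 5/3 ≈ 1.667
The interval measured in the particle's rest frame is the proper time (both events occur at the same place in that frame); the lab-frame interval is Δt = γτ = 1.667 × 241.4 μs.

Δt = 402 μs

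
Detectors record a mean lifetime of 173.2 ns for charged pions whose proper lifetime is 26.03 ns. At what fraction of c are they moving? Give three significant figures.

v = 0.989c

γ = Δt/τ₀ = 173.2/26.03 = 6.654
β = √(1 − 1/γ²) = √(1 − 0.02259) = √0.9774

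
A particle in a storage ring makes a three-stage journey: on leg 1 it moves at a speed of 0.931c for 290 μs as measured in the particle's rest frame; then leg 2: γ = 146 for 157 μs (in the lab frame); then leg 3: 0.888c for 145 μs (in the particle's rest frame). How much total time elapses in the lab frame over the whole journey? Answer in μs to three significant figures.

Leg 1: γ = 1/√(1 − 0.931²) = 1/√0.1332 = 2.740; Δt_1 = 2.740 × 290 = 794.5 μs.
Leg 2: 157 μs is already measured in the lab frame.
Leg 3: γ = 1/√(1 − 0.888²) = 1/√0.2115 = 2.175; Δt_3 = 2.175 × 145 = 315.3 μs.
Total: 794.5 + 157.0 + 315.3 μs.

Δt = 1270 μs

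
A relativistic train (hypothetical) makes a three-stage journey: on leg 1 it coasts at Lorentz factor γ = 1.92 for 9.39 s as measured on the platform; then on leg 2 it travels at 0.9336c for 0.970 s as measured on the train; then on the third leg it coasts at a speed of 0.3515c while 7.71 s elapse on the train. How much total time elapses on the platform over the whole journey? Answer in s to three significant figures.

Δt = 20.3 s

Leg 1: 9.39 s is already measured on the platform.
Leg 2: γ = 1/√(1 − 0.9336²) = 1/√0.1284 = 2.791; Δt_2 = 2.791 × 0.970 = 2.707 s.
Leg 3: γ = 1/√(1 − 0.3515²) = 1/√0.8764 = 1.068; Δt_3 = 1.068 × 7.71 = 8.236 s.
Total: 9.390 + 2.707 + 8.236 s.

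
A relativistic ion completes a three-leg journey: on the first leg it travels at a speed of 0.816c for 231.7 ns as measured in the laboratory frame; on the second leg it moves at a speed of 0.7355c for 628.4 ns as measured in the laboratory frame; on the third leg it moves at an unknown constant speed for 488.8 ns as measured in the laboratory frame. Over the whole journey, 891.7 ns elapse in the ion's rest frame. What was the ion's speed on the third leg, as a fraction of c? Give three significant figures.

Leg 1: γ = 1/√(1 − 0.816²) = 1/√0.3341 = 1.730; τ_1 = 231.7/1.730 = 133.9 ns.
Leg 2: γ = 1/√(1 − 0.7355²) = 1/√0.4590 = 1.476; τ_2 = 628.4/1.476 = 425.8 ns.
Leg 3: speed unknown; τ_3 = 488.8/γ_3.
Total proper time: 133.9 + 425.8 + τ_3 = 891.7, so τ_3 = 891.7 − 559.7 = 332.0 ns.
γ_3 = 488.8/332.0 = 1.472; β = √(1 − 1/γ²) = √0.5386.

β = 0.734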